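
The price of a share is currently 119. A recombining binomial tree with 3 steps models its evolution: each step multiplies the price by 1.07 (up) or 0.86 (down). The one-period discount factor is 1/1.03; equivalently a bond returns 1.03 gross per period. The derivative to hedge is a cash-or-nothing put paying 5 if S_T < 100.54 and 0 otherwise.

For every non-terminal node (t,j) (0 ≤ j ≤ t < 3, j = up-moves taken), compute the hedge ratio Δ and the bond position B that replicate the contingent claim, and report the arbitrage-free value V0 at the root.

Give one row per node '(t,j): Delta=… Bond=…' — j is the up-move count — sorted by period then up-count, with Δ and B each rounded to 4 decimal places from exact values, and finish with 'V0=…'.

(0,0): Delta=-0.0582 Bond=7.3559
(1,0): Delta=-0.1829 Bond=20.3374
(1,1): Delta=-0.0346 Bond=4.5740
(2,0): Delta=0.0000 Bond=4.8544
(2,1): Delta=-0.2174 Bond=24.7342
(2,2): Delta=0.0000 Bond=0.0000
V0=0.4348

The replicating-portfolio and risk-neutral prices coincide; use p* = (1.03−0.86)/(1.07−0.86) = 0.8095 for the latter.
Terminal payoffs: V(3,0)=5.0000, V(3,1)=5.0000, V(3,2)=0.0000, V(3,3)=0.0000
(2,0): S=88.0124. Δ = (V_up−V_dn)/(S_up−S_dn) = (5.0000−5.0000)/(94.1733−75.6907) = 0.0000. V = [p*·5.0000 + (1−p*)·5.0000]/1.03 = 4.8544. B = V − Δ·S = 4.8544.
(2,1): S=109.5038. Δ = (V_up−V_dn)/(S_up−S_dn) = (0.0000−5.0000)/(117.1691−94.1733) = -0.2174. V = [p*·0.0000 + (1−p*)·5.0000]/1.03 = 0.9246. B = V − Δ·S = 24.7342.
(2,2): S=136.2431. Δ = (V_up−V_dn)/(S_up−S_dn) = (0.0000−0.0000)/(145.7801−117.1691) = 0.0000. V = [p*·0.0000 + (1−p*)·0.0000]/1.03 = 0.0000. B = V − Δ·S = 0.0000.
(1,0): S=102.3400. Δ = (V_up−V_dn)/(S_up−S_dn) = (0.9246−4.8544)/(109.5038−88.0124) = -0.1829. V = [p*·0.9246 + (1−p*)·4.8544]/1.03 = 1.6244. B = V − Δ·S = 20.3374.
(1,1): S=127.3300. Δ = (V_up−V_dn)/(S_up−S_dn) = (0.0000−0.9246)/(136.2431−109.5038) = -0.0346. V = [p*·0.0000 + (1−p*)·0.9246]/1.03 = 0.1710. B = V − Δ·S = 4.5740.
(0,0): S=119.0000. Δ = (V_up−V_dn)/(S_up−S_dn) = (0.1710−1.6244)/(127.3300−102.3400) = -0.0582. V = [p*·0.1710 + (1−p*)·1.6244]/1.03 = 0.4348. B = V − Δ·S = 7.3559.
Check: Δ(0,0)·S0 + B(0,0) = 0.4348 = V0.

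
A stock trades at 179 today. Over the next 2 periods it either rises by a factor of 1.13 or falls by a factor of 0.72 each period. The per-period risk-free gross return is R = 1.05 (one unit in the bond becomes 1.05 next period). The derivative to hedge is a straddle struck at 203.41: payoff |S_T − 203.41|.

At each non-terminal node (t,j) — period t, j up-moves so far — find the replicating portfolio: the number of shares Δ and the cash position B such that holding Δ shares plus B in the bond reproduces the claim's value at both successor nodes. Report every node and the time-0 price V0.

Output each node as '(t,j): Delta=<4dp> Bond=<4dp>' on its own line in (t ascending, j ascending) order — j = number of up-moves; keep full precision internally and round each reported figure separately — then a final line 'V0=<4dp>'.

Risk-neutral probability p* = (R−d)/(u−d) = (1.05−0.72)/(1.13−0.72) = 0.8049.
Terminal payoffs: V(2,0)=110.6164, V(2,1)=57.7756, V(2,2)=25.1551
Node (1,0) S=128.8800: V=(p*·57.7756+(1−p*)·110.6164)/1.05=64.8438; Δ=(57.7756−110.6164)/(145.6344−92.7936)=-1.0000; B=V−Δ·S=193.7238
Node (1,1) S=202.2700: V=(p*·25.1551+(1−p*)·57.7756)/1.05=30.0191; Δ=(25.1551−57.7756)/(228.5651−145.6344)=-0.3933; B=V−Δ·S=109.5813
Node (0,0) S=179.0000: V=(p*·30.0191+(1−p*)·64.8438)/1.05=35.0611; Δ=(30.0191−64.8438)/(202.2700−128.8800)=-0.4745; B=V−Δ·S=119.9994
Self-financing check: at every node Δ·S+B equals the discounted successor values.

(0,0): Delta=-0.4745 Bond=119.9994
(1,0): Delta=-1.0000 Bond=193.7238
(1,1): Delta=-0.3933 Bond=109.5813
V0=35.0611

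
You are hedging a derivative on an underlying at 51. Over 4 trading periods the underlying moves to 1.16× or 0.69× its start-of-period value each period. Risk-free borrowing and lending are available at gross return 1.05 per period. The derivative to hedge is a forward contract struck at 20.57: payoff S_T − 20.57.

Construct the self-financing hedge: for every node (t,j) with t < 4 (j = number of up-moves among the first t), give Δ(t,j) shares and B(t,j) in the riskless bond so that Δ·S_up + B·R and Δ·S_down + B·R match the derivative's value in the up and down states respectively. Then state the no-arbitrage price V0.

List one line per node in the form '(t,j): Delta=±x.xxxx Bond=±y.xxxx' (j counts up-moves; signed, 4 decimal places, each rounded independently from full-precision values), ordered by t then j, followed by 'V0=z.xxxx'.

No-arbitrage ⇒ martingale measure with p* = (R−d)/(u−d) = 0.7660.
Terminal payoffs: V(4,0)=-9.0098, V(4,1)=-1.1354, V(4,2)=12.1026, V(4,3)=34.3579, V(4,4)=71.7726
(3,0): S=16.7540. Δ = (V_up−V_dn)/(S_up−S_dn) = (-1.1354−-9.0098)/(19.4346−11.5602) = 1.0000. V = [p*·-1.1354 + (1−p*)·-9.0098]/1.05 = -2.8365. B = V − Δ·S = -19.5905.
(3,1): S=28.1661. Δ = (V_up−V_dn)/(S_up−S_dn) = (12.1026−-1.1354)/(32.6726−19.4346) = 1.0000. V = [p*·12.1026 + (1−p*)·-1.1354]/1.05 = 8.5756. B = V − Δ·S = -19.5905.
(3,2): S=47.3517. Δ = (V_up−V_dn)/(S_up−S_dn) = (34.3579−12.1026)/(54.9279−32.6726) = 1.0000. V = [p*·34.3579 + (1−p*)·12.1026]/1.05 = 27.7612. B = V − Δ·S = -19.5905.
(3,3): S=79.6057. Δ = (V_up−V_dn)/(S_up−S_dn) = (71.7726−34.3579)/(92.3426−54.9279) = 1.0000. V = [p*·71.7726 + (1−p*)·34.3579]/1.05 = 60.0152. B = V − Δ·S = -19.5905.
(2,0): S=24.2811. Δ = (V_up−V_dn)/(S_up−S_dn) = (8.5756−-2.8365)/(28.1661−16.7540) = 1.0000. V = [p*·8.5756 + (1−p*)·-2.8365]/1.05 = 5.6235. B = V − Δ·S = -18.6576.
(2,1): S=40.8204. Δ = (V_up−V_dn)/(S_up−S_dn) = (27.7612−8.5756)/(47.3517−28.1661) = 1.0000. V = [p*·27.7612 + (1−p*)·8.5756]/1.05 = 22.1628. B = V − Δ·S = -18.6576.
(2,2): S=68.6256. Δ = (V_up−V_dn)/(S_up−S_dn) = (60.0152−27.7612)/(79.6057−47.3517) = 1.0000. V = [p*·60.0152 + (1−p*)·27.7612]/1.05 = 49.9680. B = V − Δ·S = -18.6576.
(1,0): S=35.1900. Δ = (V_up−V_dn)/(S_up−S_dn) = (22.1628−5.6235)/(40.8204−24.2811) = 1.0000. V = [p*·22.1628 + (1−p*)·5.6235]/1.05 = 17.4209. B = V − Δ·S = -17.7691.
(1,1): S=59.1600. Δ = (V_up−V_dn)/(S_up−S_dn) = (49.9680−22.1628)/(68.6256−40.8204) = 1.0000. V = [p*·49.9680 + (1−p*)·22.1628]/1.05 = 41.3909. B = V − Δ·S = -17.7691.
(0,0): S=51.0000. Δ = (V_up−V_dn)/(S_up−S_dn) = (41.3909−17.4209)/(59.1600−35.1900) = 1.0000. V = [p*·41.3909 + (1−p*)·17.4209]/1.05 = 34.0770. B = V − Δ·S = -16.9230.
Check: Δ(0,0)·S0 + B(0,0) = 34.0770 = V0.

(0,0): Delta=1.0000 Bond=-16.9230
(1,0): Delta=1.0000 Bond=-17.7691
(1,1): Delta=1.0000 Bond=-17.7691
(2,0): Delta=1.0000 Bond=-18.6576
(2,1): Delta=1.0000 Bond=-18.6576
(2,2): Delta=1.0000 Bond=-18.6576
(3,0): Delta=1.0000 Bond=-19.5905
(3,1): Delta=1.0000 Bond=-19.5905
(3,2): Delta=1.0000 Bond=-19.5905
(3,3): Delta=1.0000 Bond=-19.5905
V0=34.0770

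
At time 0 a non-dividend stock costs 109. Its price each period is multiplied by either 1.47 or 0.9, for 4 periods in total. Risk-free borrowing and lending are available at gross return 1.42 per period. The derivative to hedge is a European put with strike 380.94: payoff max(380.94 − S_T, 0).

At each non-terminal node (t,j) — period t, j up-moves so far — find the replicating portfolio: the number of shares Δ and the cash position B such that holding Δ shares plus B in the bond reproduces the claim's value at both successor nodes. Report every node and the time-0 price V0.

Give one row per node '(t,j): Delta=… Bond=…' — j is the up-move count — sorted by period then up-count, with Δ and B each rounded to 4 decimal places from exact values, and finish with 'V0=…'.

No-arbitrage ⇒ martingale measure with p* = (R−d)/(u−d) = 0.9123.
At expiry t=4: V(4,0)=309.4251, V(4,1)=264.1323, V(4,2)=190.1541, V(4,3)=69.3231, V(4,4)=0.0000
Node (3,0) S=79.4610: V=(p*·264.1323+(1−p*)·309.4251)/1.42=188.8066; Δ=(264.1323−309.4251)/(116.8077−71.5149)=-1.0000; B=V−Δ·S=268.2676
Node (3,1) S=129.7863: V=(p*·190.1541+(1−p*)·264.1323)/1.42=138.4813; Δ=(190.1541−264.1323)/(190.7859−116.8077)=-1.0000; B=V−Δ·S=268.2676
Node (3,2) S=211.9843: V=(p*·69.3231+(1−p*)·190.1541)/1.42=56.2833; Δ=(69.3231−190.1541)/(311.6169−190.7859)=-1.0000; B=V−Δ·S=268.2676
Node (3,3) S=346.2410: V=(p*·0.0000+(1−p*)·69.3231)/1.42=4.2824; Δ=(0.0000−69.3231)/(508.9743−311.6169)=-0.3513; B=V−Δ·S=125.9018
Node (2,0) S=88.2900: V=(p*·138.4813+(1−p*)·188.8066)/1.42=100.6308; Δ=(138.4813−188.8066)/(129.7863−79.4610)=-1.0000; B=V−Δ·S=188.9208
Node (2,1) S=144.2070: V=(p*·56.2833+(1−p*)·138.4813)/1.42=44.7138; Δ=(56.2833−138.4813)/(211.9843−129.7863)=-1.0000; B=V−Δ·S=188.9208
Node (2,2) S=235.5381: V=(p*·4.2824+(1−p*)·56.2833)/1.42=6.2281; Δ=(4.2824−56.2833)/(346.2410−211.9843)=-0.3873; B=V−Δ·S=97.4578
Node (1,0) S=98.1000: V=(p*·44.7138+(1−p*)·100.6308)/1.42=34.9429; Δ=(44.7138−100.6308)/(144.2070−88.2900)=-1.0000; B=V−Δ·S=133.0429
Node (1,1) S=160.2300: V=(p*·6.2281+(1−p*)·44.7138)/1.42=6.7634; Δ=(6.2281−44.7138)/(235.5381−144.2070)=-0.4214; B=V−Δ·S=74.2823
Node (0,0) S=109.0000: V=(p*·6.7634+(1−p*)·34.9429)/1.42=6.5037; Δ=(6.7634−34.9429)/(160.2300−98.1000)=-0.4536; B=V−Δ·S=55.9414
Check: Δ(0,0)·S0 + B(0,0) = 6.5037 = V0.

(0,0): Delta=-0.4536 Bond=55.9414
(1,0): Delta=-1.0000 Bond=133.0429
(1,1): Delta=-0.4214 Bond=74.2823
(2,0): Delta=-1.0000 Bond=188.9208
(2,1): Delta=-1.0000 Bond=188.9208
(2,2): Delta=-0.3873 Bond=97.4578
(3,0): Delta=-1.0000 Bond=268.2676
(3,1): Delta=-1.0000 Bond=268.2676
(3,2): Delta=-1.0000 Bond=268.2676
(3,3): Delta=-0.3513 Bond=125.9018
V0=6.5037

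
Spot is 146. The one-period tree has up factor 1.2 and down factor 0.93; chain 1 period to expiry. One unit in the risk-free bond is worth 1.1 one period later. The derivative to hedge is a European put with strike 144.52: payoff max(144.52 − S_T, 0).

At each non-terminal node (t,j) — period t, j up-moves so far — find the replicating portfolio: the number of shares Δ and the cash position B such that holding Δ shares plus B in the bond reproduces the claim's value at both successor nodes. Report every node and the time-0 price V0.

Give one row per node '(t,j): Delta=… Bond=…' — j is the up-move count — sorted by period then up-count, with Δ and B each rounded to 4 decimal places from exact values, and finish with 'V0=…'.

Risk-neutral probability p* = (R−d)/(u−d) = (1.1−0.93)/(1.2−0.93) = 0.6296.
Terminal payoffs: V(1,0)=8.7400, V(1,1)=0.0000
  t=0,j=0: stock 146.0000 → up 175.2000 (V=0.0000), down 135.7800 (V=8.7400). Price 2.9428; hedge Δ=-0.2217, bond B=35.3131.
Check: Δ(0,0)·S0 + B(0,0) = 2.9428 = V0.

(0,0): Delta=-0.2217 Bond=35.3131
V0=2.9428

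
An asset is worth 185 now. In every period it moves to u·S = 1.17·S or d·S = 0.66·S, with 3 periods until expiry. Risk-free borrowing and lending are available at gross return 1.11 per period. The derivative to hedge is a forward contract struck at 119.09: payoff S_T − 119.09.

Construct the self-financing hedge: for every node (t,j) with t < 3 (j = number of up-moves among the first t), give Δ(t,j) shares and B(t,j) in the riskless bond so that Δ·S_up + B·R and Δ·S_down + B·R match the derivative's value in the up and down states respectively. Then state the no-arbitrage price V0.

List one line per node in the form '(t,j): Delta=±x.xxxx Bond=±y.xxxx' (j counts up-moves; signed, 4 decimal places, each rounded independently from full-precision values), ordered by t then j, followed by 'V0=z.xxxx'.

Risk-neutral probability p* = (R−d)/(u−d) = (1.11−0.66)/(1.17−0.66) = 0.8824.
Terminal payoffs: V(3,0)=-65.9032, V(3,1)=-24.8044, V(3,2)=48.0527, V(3,3)=177.2084
  t=2,j=0: stock 80.5860 → up 94.2856 (V=-24.8044), down 53.1868 (V=-65.9032). Price -26.7023; hedge Δ=1.0000, bond B=-107.2883.
  t=2,j=1: stock 142.8570 → up 167.1427 (V=48.0527), down 94.2856 (V=-24.8044). Price 35.5687; hedge Δ=1.0000, bond B=-107.2883.
  t=2,j=2: stock 253.2465 → up 296.2984 (V=177.2084), down 167.1427 (V=48.0527). Price 145.9582; hedge Δ=1.0000, bond B=-107.2883.
  t=1,j=0: stock 122.1000 → up 142.8570 (V=35.5687), down 80.5860 (V=-26.7023). Price 25.4439; hedge Δ=1.0000, bond B=-96.6561.
  t=1,j=1: stock 216.4500 → up 253.2465 (V=145.9582), down 142.8570 (V=35.5687). Price 119.7939; hedge Δ=1.0000, bond B=-96.6561.
  t=0,j=0: stock 185.0000 → up 216.4500 (V=119.7939), down 122.1000 (V=25.4439). Price 97.9224; hedge Δ=1.0000, bond B=-87.0776.
The time-0 hedge costs 97.9224, which is the no-arbitrage price.

(0,0): Delta=1.0000 Bond=-87.0776
(1,0): Delta=1.0000 Bond=-96.6561
(1,1): Delta=1.0000 Bond=-96.6561
(2,0): Delta=1.0000 Bond=-107.2883
(2,1): Delta=1.0000 Bond=-107.2883
(2,2): Delta=1.0000 Bond=-107.2883
V0=97.9224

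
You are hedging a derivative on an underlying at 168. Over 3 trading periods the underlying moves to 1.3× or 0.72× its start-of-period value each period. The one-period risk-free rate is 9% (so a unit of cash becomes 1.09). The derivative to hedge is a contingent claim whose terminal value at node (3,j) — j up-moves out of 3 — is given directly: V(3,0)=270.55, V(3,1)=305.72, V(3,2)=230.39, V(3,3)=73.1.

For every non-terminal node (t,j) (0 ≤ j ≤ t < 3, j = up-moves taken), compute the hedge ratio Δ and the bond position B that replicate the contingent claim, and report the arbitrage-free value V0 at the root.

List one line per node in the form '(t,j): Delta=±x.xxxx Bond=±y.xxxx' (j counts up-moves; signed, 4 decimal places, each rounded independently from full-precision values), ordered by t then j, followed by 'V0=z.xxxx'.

(0,0): Delta=-0.8137 Bond=299.1355
(1,0): Delta=-0.4619 Bond=283.5058
(1,1): Delta=-0.9243 Bond=350.2088
(2,0): Delta=0.6963 Bond=208.1566
(2,1): Delta=-0.8260 Bond=366.2689
(2,2): Delta=-0.9552 Bond=390.5014
V0=162.4376

The replicating-portfolio and risk-neutral prices coincide; use p* = (1.09−0.72)/(1.3−0.72) = 0.6379 for the latter.
Payoff layer (t=3): V(3,0)=270.5500, V(3,1)=305.7200, V(3,2)=230.3900, V(3,3)=73.1000
  t=2,j=0: stock 87.0912 → up 113.2186 (V=305.7200), down 62.7057 (V=270.5500). Price 268.7945; hedge Δ=0.6963, bond B=208.1566.
  t=2,j=1: stock 157.2480 → up 204.4224 (V=230.3900), down 113.2186 (V=305.7200). Price 236.3896; hedge Δ=-0.8260, bond B=366.2689.
  t=2,j=2: stock 283.9200 → up 369.0960 (V=73.1000), down 204.4224 (V=230.3900). Price 119.3118; hedge Δ=-0.9552, bond B=390.5014.
  t=1,j=0: stock 120.9600 → up 157.2480 (V=236.3896), down 87.0912 (V=268.7945). Price 227.6352; hedge Δ=-0.4619, bond B=283.5058.
  t=1,j=1: stock 218.4000 → up 283.9200 (V=119.3118), down 157.2480 (V=236.3896). Price 148.3505; hedge Δ=-0.9243, bond B=350.2088.
  t=0,j=0: stock 168.0000 → up 218.4000 (V=148.3505), down 120.9600 (V=227.6352). Price 162.4376; hedge Δ=-0.8137, bond B=299.1355.
Each (Δ,B) replicates both successor values, so the strategy is self-financing and V0 is arbitrage-free.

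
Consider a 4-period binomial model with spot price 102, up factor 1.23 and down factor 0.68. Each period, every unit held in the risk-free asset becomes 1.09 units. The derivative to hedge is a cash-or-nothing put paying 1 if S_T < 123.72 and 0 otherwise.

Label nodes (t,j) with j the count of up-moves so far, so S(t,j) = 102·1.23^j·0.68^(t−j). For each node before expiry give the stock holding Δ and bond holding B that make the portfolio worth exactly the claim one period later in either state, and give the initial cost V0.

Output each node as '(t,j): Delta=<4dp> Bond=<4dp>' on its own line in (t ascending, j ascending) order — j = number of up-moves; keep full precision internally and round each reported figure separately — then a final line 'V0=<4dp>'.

Risk-neutral probability p* = (R−d)/(u−d) = (1.09−0.68)/(1.23−0.68) = 0.7455.
Terminal payoffs: V(4,0)=1.0000, V(4,1)=1.0000, V(4,2)=1.0000, V(4,3)=0.0000, V(4,4)=0.0000
Node (3,0) S=32.0721: V=(p*·1.0000+(1−p*)·1.0000)/1.09=0.9174; Δ=(1.0000−1.0000)/(39.4486−21.8090)=0.0000; B=V−Δ·S=0.9174
Node (3,1) S=58.0127: V=(p*·1.0000+(1−p*)·1.0000)/1.09=0.9174; Δ=(1.0000−1.0000)/(71.3556−39.4486)=0.0000; B=V−Δ·S=0.9174
Node (3,2) S=104.9347: V=(p*·0.0000+(1−p*)·1.0000)/1.09=0.2335; Δ=(0.0000−1.0000)/(129.0697−71.3556)=-0.0173; B=V−Δ·S=2.0517
Node (3,3) S=189.8084: V=(p*·0.0000+(1−p*)·0.0000)/1.09=0.0000; Δ=(0.0000−0.0000)/(233.4644−129.0697)=0.0000; B=V−Δ·S=0.0000
Node (2,0) S=47.1648: V=(p*·0.9174+(1−p*)·0.9174)/1.09=0.8417; Δ=(0.9174−0.9174)/(58.0127−32.0721)=0.0000; B=V−Δ·S=0.8417
Node (2,1) S=85.3128: V=(p*·0.2335+(1−p*)·0.9174)/1.09=0.3740; Δ=(0.2335−0.9174)/(104.9347−58.0127)=-0.0146; B=V−Δ·S=1.6174
Node (2,2) S=154.3158: V=(p*·0.0000+(1−p*)·0.2335)/1.09=0.0545; Δ=(0.0000−0.2335)/(189.8084−104.9347)=-0.0028; B=V−Δ·S=0.4791
Node (1,0) S=69.3600: V=(p*·0.3740+(1−p*)·0.8417)/1.09=0.4523; Δ=(0.3740−0.8417)/(85.3128−47.1648)=-0.0123; B=V−Δ·S=1.3027
Node (1,1) S=125.4600: V=(p*·0.0545+(1−p*)·0.3740)/1.09=0.1246; Δ=(0.0545−0.3740)/(154.3158−85.3128)=-0.0046; B=V−Δ·S=0.7054
Node (0,0) S=102.0000: V=(p*·0.1246+(1−p*)·0.4523)/1.09=0.1909; Δ=(0.1246−0.4523)/(125.4600−69.3600)=-0.0058; B=V−Δ·S=0.7866
Each (Δ,B) replicates both successor values, so the strategy is self-financing and V0 is arbitrage-free.

(0,0): Delta=-0.0058 Bond=0.7866
(1,0): Delta=-0.0123 Bond=1.3027
(1,1): Delta=-0.0046 Bond=0.7054
(2,0): Delta=0.0000 Bond=0.8417
(2,1): Delta=-0.0146 Bond=1.6174
(2,2): Delta=-0.0028 Bond=0.4791
(3,0): Delta=0.0000 Bond=0.9174
(3,1): Delta=0.0000 Bond=0.9174
(3,2): Delta=-0.0173 Bond=2.0517
(3,3): Delta=0.0000 Bond=0.0000
V0=0.1909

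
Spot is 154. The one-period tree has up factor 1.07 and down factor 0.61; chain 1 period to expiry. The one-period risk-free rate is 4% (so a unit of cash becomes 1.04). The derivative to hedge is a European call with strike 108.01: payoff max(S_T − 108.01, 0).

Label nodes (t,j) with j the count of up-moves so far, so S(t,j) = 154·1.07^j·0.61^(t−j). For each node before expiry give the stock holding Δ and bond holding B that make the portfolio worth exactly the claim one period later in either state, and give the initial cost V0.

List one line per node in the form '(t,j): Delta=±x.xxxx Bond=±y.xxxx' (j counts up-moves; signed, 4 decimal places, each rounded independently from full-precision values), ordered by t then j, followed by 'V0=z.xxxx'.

(0,0): Delta=0.8014 Bond=-72.3865
V0=51.0265

Under the risk-neutral measure, an up-move has probability p* = (R−d)/(u−d) = 0.9348 and values discount at R = 1.04.
Terminal payoffs: V(1,0)=0.0000, V(1,1)=56.7700
  t=0,j=0: stock 154.0000 → up 164.7800 (V=56.7700), down 93.9400 (V=0.0000). Price 51.0265; hedge Δ=0.8014, bond B=-72.3865.
Root portfolio cost Δ·154+B reproduces V0=51.0265.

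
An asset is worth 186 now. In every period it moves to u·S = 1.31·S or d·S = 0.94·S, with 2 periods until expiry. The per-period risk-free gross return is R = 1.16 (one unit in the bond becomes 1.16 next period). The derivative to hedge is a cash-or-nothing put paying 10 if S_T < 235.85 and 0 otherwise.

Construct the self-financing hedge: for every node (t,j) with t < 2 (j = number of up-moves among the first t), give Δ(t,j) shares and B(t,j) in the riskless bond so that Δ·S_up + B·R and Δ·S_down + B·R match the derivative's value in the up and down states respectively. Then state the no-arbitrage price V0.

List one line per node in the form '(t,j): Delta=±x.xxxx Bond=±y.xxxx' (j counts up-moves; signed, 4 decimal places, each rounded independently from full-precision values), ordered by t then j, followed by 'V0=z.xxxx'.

(0,0): Delta=-0.0745 Bond=18.6578
(1,0): Delta=0.0000 Bond=8.6207
(1,1): Delta=-0.1109 Bond=30.5219
V0=4.8042

The replicating-portfolio and risk-neutral prices coincide; use p* = (1.16−0.94)/(1.31−0.94) = 0.5946 for the latter.
At expiry t=2: V(2,0)=10.0000, V(2,1)=10.0000, V(2,2)=0.0000
  t=1,j=0: stock 174.8400 → up 229.0404 (V=10.0000), down 164.3496 (V=10.0000). Price 8.6207; hedge Δ=0.0000, bond B=8.6207.
  t=1,j=1: stock 243.6600 → up 319.1946 (V=0.0000), down 229.0404 (V=10.0000). Price 3.4949; hedge Δ=-0.1109, bond B=30.5219.
  t=0,j=0: stock 186.0000 → up 243.6600 (V=3.4949), down 174.8400 (V=8.6207). Price 4.8042; hedge Δ=-0.0745, bond B=18.6578.
The time-0 hedge costs 4.8042, which is the no-arbitrage price.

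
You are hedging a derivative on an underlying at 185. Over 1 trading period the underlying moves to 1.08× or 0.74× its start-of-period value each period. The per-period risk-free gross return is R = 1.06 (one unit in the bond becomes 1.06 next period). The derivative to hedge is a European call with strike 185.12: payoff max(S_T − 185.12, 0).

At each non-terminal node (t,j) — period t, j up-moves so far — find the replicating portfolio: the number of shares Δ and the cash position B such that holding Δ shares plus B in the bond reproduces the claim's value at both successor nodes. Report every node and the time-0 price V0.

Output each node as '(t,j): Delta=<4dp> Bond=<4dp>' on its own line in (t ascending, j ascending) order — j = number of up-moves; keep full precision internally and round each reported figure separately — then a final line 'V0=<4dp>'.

(0,0): Delta=0.2334 Bond=-30.1421
V0=13.0344

Risk-neutral probability p* = (R−d)/(u−d) = (1.06−0.74)/(1.08−0.74) = 0.9412.
Payoff layer (t=1): V(1,0)=0.0000, V(1,1)=14.6800
(0,0): S=185.0000. Δ = (V_up−V_dn)/(S_up−S_dn) = (14.6800−0.0000)/(199.8000−136.9000) = 0.2334. V = [p*·14.6800 + (1−p*)·0.0000]/1.06 = 13.0344. B = V − Δ·S = -30.1421.
Self-financing check: at every node Δ·S+B equals the discounted successor values.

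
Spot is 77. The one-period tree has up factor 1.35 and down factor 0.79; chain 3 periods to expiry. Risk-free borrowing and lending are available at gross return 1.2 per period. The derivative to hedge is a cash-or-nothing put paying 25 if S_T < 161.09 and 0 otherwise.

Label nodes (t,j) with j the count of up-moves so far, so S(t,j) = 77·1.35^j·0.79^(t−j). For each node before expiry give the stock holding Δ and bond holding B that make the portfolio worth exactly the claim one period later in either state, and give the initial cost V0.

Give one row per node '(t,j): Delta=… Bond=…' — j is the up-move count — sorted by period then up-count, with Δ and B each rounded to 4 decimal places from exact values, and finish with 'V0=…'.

(0,0): Delta=-0.2158 Bond=25.4078
(1,0): Delta=0.0000 Bond=17.3611
(1,1): Delta=-0.2620 Bond=35.2924
(2,0): Delta=0.0000 Bond=20.8333
(2,1): Delta=0.0000 Bond=20.8333
(2,2): Delta=-0.3181 Bond=50.2232
V0=8.7897

Under the risk-neutral measure, an up-move has probability p* = (R−d)/(u−d) = 0.7321 and values discount at R = 1.2.
Payoff layer (t=3): V(3,0)=25.0000, V(3,1)=25.0000, V(3,2)=25.0000, V(3,3)=0.0000
Node (2,0) S=48.0557: V=(p*·25.0000+(1−p*)·25.0000)/1.2=20.8333; Δ=(25.0000−25.0000)/(64.8752−37.9640)=0.0000; B=V−Δ·S=20.8333
Node (2,1) S=82.1205: V=(p*·25.0000+(1−p*)·25.0000)/1.2=20.8333; Δ=(25.0000−25.0000)/(110.8627−64.8752)=0.0000; B=V−Δ·S=20.8333
Node (2,2) S=140.3325: V=(p*·0.0000+(1−p*)·25.0000)/1.2=5.5804; Δ=(0.0000−25.0000)/(189.4489−110.8627)=-0.3181; B=V−Δ·S=50.2232
Node (1,0) S=60.8300: V=(p*·20.8333+(1−p*)·20.8333)/1.2=17.3611; Δ=(20.8333−20.8333)/(82.1205−48.0557)=0.0000; B=V−Δ·S=17.3611
Node (1,1) S=103.9500: V=(p*·5.5804+(1−p*)·20.8333)/1.2=8.0550; Δ=(5.5804−20.8333)/(140.3325−82.1205)=-0.2620; B=V−Δ·S=35.2924
Node (0,0) S=77.0000: V=(p*·8.0550+(1−p*)·17.3611)/1.2=8.7897; Δ=(8.0550−17.3611)/(103.9500−60.8300)=-0.2158; B=V−Δ·S=25.4078
Self-financing check: at every node Δ·S+B equals the discounted successor values.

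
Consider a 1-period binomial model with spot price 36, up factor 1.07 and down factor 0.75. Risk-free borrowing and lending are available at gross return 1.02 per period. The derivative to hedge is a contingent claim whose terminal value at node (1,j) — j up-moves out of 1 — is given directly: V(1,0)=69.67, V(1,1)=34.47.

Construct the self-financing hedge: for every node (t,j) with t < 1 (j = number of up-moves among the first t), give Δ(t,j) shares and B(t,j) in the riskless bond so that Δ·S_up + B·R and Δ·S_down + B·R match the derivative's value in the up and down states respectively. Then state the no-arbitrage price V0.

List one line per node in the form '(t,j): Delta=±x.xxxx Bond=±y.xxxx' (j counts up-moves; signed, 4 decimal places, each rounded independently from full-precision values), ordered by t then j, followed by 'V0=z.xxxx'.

(0,0): Delta=-3.0556 Bond=149.1863
V0=39.1863

The replicating-portfolio and risk-neutral prices coincide; use p* = (1.02−0.75)/(1.07−0.75) = 0.8437 for the latter.
Payoff layer (t=1): V(1,0)=69.6700, V(1,1)=34.4700
Node (0,0) S=36.0000: V=(p*·34.4700+(1−p*)·69.6700)/1.02=39.1863; Δ=(34.4700−69.6700)/(38.5200−27.0000)=-3.0556; B=V−Δ·S=149.1863
Check: Δ(0,0)·S0 + B(0,0) = 39.1863 = V0.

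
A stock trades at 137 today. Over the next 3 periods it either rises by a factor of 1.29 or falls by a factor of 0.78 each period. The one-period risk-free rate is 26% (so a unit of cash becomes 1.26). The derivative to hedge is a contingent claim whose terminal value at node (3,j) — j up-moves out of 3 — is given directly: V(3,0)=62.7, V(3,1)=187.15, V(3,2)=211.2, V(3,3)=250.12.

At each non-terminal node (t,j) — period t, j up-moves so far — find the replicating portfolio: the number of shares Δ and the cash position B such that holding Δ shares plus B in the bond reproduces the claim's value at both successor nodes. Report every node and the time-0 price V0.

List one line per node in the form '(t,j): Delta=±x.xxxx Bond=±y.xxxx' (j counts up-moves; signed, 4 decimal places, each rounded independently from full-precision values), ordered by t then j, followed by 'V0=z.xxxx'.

Under the risk-neutral measure, an up-move has probability p* = (R−d)/(u−d) = 0.9412 and values discount at R = 1.26.
Payoff layer (t=3): V(3,0)=62.7000, V(3,1)=187.1500, V(3,2)=211.2000, V(3,3)=250.1200
  t=2,j=0: stock 83.3508 → up 107.5225 (V=187.1500), down 65.0136 (V=62.7000). Price 142.7218; hedge Δ=2.9276, bond B=-101.2979.
  t=2,j=1: stock 137.8494 → up 177.8257 (V=211.2000), down 107.5225 (V=187.1500). Price 166.4963; hedge Δ=0.3421, bond B=119.3394.
  t=2,j=2: stock 227.9817 → up 294.0964 (V=250.1200), down 177.8257 (V=211.2000). Price 196.6909; hedge Δ=0.3347, bond B=120.3772.
  t=1,j=0: stock 106.8600 → up 137.8494 (V=166.4963), down 83.3508 (V=142.7218). Price 131.0300; hedge Δ=0.4362, bond B=84.4133.
  t=1,j=1: stock 176.7300 → up 227.9817 (V=196.6909), down 137.8494 (V=166.4963). Price 154.6943; hedge Δ=0.3350, bond B=95.4890.
  t=0,j=0: stock 137.0000 → up 176.7300 (V=154.6943), down 106.8600 (V=131.0300). Price 121.6685; hedge Δ=0.3387, bond B=75.2679.
Each (Δ,B) replicates both successor values, so the strategy is self-financing and V0 is arbitrage-free.

(0,0): Delta=0.3387 Bond=75.2679
(1,0): Delta=0.4362 Bond=84.4133
(1,1): Delta=0.3350 Bond=95.4890
(2,0): Delta=2.9276 Bond=-101.2979
(2,1): Delta=0.3421 Bond=119.3394
(2,2): Delta=0.3347 Bond=120.3772
V0=121.6685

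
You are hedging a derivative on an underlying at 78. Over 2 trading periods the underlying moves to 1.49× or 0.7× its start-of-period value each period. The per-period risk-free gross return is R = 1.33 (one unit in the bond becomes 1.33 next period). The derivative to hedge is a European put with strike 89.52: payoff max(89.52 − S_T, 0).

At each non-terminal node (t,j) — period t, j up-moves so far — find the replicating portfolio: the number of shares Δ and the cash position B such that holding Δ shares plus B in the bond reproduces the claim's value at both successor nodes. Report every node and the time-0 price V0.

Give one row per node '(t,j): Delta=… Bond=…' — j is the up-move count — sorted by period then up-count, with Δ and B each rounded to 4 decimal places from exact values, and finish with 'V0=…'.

Under the risk-neutral measure, an up-move has probability p* = (R−d)/(u−d) = 0.7975 and values discount at R = 1.33.
Terminal values V(2,·): V(2,0)=51.3000, V(2,1)=8.1660, V(2,2)=0.0000
(1,0): S=54.6000. Δ = (V_up−V_dn)/(S_up−S_dn) = (8.1660−51.3000)/(81.3540−38.2200) = -1.0000. V = [p*·8.1660 + (1−p*)·51.3000]/1.33 = 12.7083. B = V − Δ·S = 67.3083.
(1,1): S=116.2200. Δ = (V_up−V_dn)/(S_up−S_dn) = (0.0000−8.1660)/(173.1678−81.3540) = -0.0889. V = [p*·0.0000 + (1−p*)·8.1660]/1.33 = 1.2435. B = V − Δ·S = 11.5802.
(0,0): S=78.0000. Δ = (V_up−V_dn)/(S_up−S_dn) = (1.2435−12.7083)/(116.2200−54.6000) = -0.1861. V = [p*·1.2435 + (1−p*)·12.7083]/1.33 = 2.6808. B = V − Δ·S = 17.1932.
Root portfolio cost Δ·78+B reproduces V0=2.6808.

(0,0): Delta=-0.1861 Bond=17.1932
(1,0): Delta=-1.0000 Bond=67.3083
(1,1): Delta=-0.0889 Bond=11.5802
V0=2.6808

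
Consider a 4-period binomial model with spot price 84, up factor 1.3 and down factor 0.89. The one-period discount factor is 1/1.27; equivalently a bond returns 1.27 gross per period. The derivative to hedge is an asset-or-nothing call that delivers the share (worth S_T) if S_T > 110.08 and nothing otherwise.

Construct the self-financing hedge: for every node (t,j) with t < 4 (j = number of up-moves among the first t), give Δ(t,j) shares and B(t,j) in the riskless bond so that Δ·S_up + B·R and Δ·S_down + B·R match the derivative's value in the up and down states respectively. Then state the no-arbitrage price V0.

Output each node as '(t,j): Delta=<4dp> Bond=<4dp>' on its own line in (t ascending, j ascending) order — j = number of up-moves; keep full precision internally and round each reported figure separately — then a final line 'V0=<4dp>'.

Under the risk-neutral measure, an up-move has probability p* = (R−d)/(u−d) = 0.9268 and values discount at R = 1.27.
Terminal payoffs: V(4,0)=0.0000, V(4,1)=0.0000, V(4,2)=112.4465, V(4,3)=164.2477, V(4,4)=239.9124
Node (3,0) S=59.2174: V=(p*·0.0000+(1−p*)·0.0000)/1.27=0.0000; Δ=(0.0000−0.0000)/(76.9826−52.7035)=0.0000; B=V−Δ·S=0.0000
Node (3,1) S=86.4973: V=(p*·112.4465+(1−p*)·0.0000)/1.27=82.0620; Δ=(112.4465−0.0000)/(112.4465−76.9826)=3.1707; B=V−Δ·S=-192.1978
Node (3,2) S=126.3444: V=(p*·164.2477+(1−p*)·112.4465)/1.27=126.3444; Δ=(164.2477−112.4465)/(164.2477−112.4465)=1.0000; B=V−Δ·S=0.0000
Node (3,3) S=184.5480: V=(p*·239.9124+(1−p*)·164.2477)/1.27=184.5480; Δ=(239.9124−164.2477)/(239.9124−164.2477)=1.0000; B=V−Δ·S=0.0000
Node (2,0) S=66.5364: V=(p*·82.0620+(1−p*)·0.0000)/1.27=59.8878; Δ=(82.0620−0.0000)/(86.4973−59.2174)=3.0081; B=V−Δ·S=-140.2634
Node (2,1) S=97.1880: V=(p*·126.3444+(1−p*)·82.0620)/1.27=96.9325; Δ=(126.3444−82.0620)/(126.3444−86.4973)=1.1113; B=V−Δ·S=-11.0734
Node (2,2) S=141.9600: V=(p*·184.5480+(1−p*)·126.3444)/1.27=141.9600; Δ=(184.5480−126.3444)/(184.5480−126.3444)=1.0000; B=V−Δ·S=0.0000
Node (1,0) S=74.7600: V=(p*·96.9325+(1−p*)·59.8878)/1.27=74.1904; Δ=(96.9325−59.8878)/(97.1880−66.5364)=1.2086; B=V−Δ·S=-16.1625
Node (1,1) S=109.2000: V=(p*·141.9600+(1−p*)·96.9325)/1.27=109.1853; Δ=(141.9600−96.9325)/(141.9600−97.1880)=1.0057; B=V−Δ·S=-0.6380
Node (0,0) S=84.0000: V=(p*·109.1853+(1−p*)·74.1904)/1.27=83.9564; Δ=(109.1853−74.1904)/(109.2000−74.7600)=1.0161; B=V−Δ·S=-1.3968
The time-0 hedge costs 83.9564, which is the no-arbitrage price.

(0,0): Delta=1.0161 Bond=-1.3968
(1,0): Delta=1.2086 Bond=-16.1625
(1,1): Delta=1.0057 Bond=-0.6380
(2,0): Delta=3.0081 Bond=-140.2634
(2,1): Delta=1.1113 Bond=-11.0734
(2,2): Delta=1.0000 Bond=0.0000
(3,0): Delta=0.0000 Bond=0.0000
(3,1): Delta=3.1707 Bond=-192.1978
(3,2): Delta=1.0000 Bond=0.0000
(3,3): Delta=1.0000 Bond=0.0000
V0=83.9564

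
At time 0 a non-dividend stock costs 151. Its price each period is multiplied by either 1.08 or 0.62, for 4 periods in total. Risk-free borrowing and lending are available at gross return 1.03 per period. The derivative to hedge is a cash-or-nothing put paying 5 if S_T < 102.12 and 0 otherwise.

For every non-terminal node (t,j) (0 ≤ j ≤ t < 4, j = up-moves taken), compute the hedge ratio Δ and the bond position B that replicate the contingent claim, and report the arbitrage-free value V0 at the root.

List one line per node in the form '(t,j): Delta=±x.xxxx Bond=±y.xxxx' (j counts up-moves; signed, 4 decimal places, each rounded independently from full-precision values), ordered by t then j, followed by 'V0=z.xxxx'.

(0,0): Delta=-0.0171 Bond=2.8480
(1,0): Delta=-0.0869 Bond=9.4751
(1,1): Delta=-0.0122 Bond=2.1356
(2,0): Delta=0.0000 Bond=4.7130
(2,1): Delta=-0.0930 Bond=10.3748
(2,2): Delta=-0.0065 Bond=1.2027
(3,0): Delta=0.0000 Bond=4.8544
(3,1): Delta=0.0000 Bond=4.8544
(3,2): Delta=-0.0995 Bond=11.3972
(3,3): Delta=0.0000 Bond=0.0000
V0=0.2711

No-arbitrage ⇒ martingale measure with p* = (R−d)/(u−d) = 0.8913.
Terminal values V(4,·): V(4,0)=5.0000, V(4,1)=5.0000, V(4,2)=5.0000, V(4,3)=0.0000, V(4,4)=0.0000
  t=3,j=0: stock 35.9875 → up 38.8665 (V=5.0000), down 22.3123 (V=5.0000). Price 4.8544; hedge Δ=0.0000, bond B=4.8544.
  t=3,j=1: stock 62.6880 → up 67.7030 (V=5.0000), down 38.8665 (V=5.0000). Price 4.8544; hedge Δ=0.0000, bond B=4.8544.
  t=3,j=2: stock 109.1984 → up 117.9342 (V=0.0000), down 67.7030 (V=5.0000). Price 0.5276; hedge Δ=-0.0995, bond B=11.3972.
  t=3,j=3: stock 190.2165 → up 205.4338 (V=0.0000), down 117.9342 (V=0.0000). Price 0.0000; hedge Δ=0.0000, bond B=0.0000.
  t=2,j=0: stock 58.0444 → up 62.6880 (V=4.8544), down 35.9875 (V=4.8544). Price 4.7130; hedge Δ=0.0000, bond B=4.7130.
  t=2,j=1: stock 101.1096 → up 109.1984 (V=0.5276), down 62.6880 (V=4.8544). Price 0.9689; hedge Δ=-0.0930, bond B=10.3748.
  t=2,j=2: stock 176.1264 → up 190.2165 (V=0.0000), down 109.1984 (V=0.5276). Price 0.0557; hedge Δ=-0.0065, bond B=1.2027.
  t=1,j=0: stock 93.6200 → up 101.1096 (V=0.9689), down 58.0444 (V=4.7130). Price 1.3358; hedge Δ=-0.0869, bond B=9.4751.
  t=1,j=1: stock 163.0800 → up 176.1264 (V=0.0557), down 101.1096 (V=0.9689). Price 0.1504; hedge Δ=-0.0122, bond B=2.1356.
  t=0,j=0: stock 151.0000 → up 163.0800 (V=0.1504), down 93.6200 (V=1.3358). Price 0.2711; hedge Δ=-0.0171, bond B=2.8480.
The time-0 hedge costs 0.2711, which is the no-arbitrage price.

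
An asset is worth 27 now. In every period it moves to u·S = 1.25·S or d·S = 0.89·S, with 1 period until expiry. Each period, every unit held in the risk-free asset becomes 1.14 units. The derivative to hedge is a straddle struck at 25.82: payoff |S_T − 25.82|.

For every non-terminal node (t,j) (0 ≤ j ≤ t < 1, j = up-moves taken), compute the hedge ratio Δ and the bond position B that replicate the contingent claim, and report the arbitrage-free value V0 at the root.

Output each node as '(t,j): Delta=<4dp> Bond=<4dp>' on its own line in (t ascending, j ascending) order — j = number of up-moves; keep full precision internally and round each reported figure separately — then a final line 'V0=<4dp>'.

No-arbitrage ⇒ martingale measure with p* = (R−d)/(u−d) = 0.6944.
Terminal values V(1,·): V(1,0)=1.7900, V(1,1)=7.9300
Node (0,0) S=27.0000: V=(p*·7.9300+(1−p*)·1.7900)/1.14=5.3104; Δ=(7.9300−1.7900)/(33.7500−24.0300)=0.6317; B=V−Δ·S=-11.7451
Each (Δ,B) replicates both successor values, so the strategy is self-financing and V0 is arbitrage-free.

(0,0): Delta=0.6317 Bond=-11.7451
V0=5.3104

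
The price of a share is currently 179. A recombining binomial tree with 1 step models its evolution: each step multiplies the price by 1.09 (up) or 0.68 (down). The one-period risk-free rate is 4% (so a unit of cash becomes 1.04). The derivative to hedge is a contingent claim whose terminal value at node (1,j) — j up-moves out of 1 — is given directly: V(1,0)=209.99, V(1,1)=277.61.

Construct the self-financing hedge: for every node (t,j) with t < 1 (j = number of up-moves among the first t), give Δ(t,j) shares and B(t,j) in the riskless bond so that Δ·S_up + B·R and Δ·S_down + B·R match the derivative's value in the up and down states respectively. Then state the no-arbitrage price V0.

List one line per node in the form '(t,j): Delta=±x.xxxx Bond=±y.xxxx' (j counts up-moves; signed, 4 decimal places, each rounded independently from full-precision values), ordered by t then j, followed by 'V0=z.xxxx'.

Risk-neutral probability p* = (R−d)/(u−d) = (1.04−0.68)/(1.09−0.68) = 0.8780.
Terminal values V(1,·): V(1,0)=209.9900, V(1,1)=277.6100
(0,0): S=179.0000. Δ = (V_up−V_dn)/(S_up−S_dn) = (277.6100−209.9900)/(195.1100−121.7200) = 0.9214. V = [p*·277.6100 + (1−p*)·209.9900]/1.04 = 259.0035. B = V − Δ·S = 94.0767.
Self-financing check: at every node Δ·S+B equals the discounted successor values.

(0,0): Delta=0.9214 Bond=94.0767
V0=259.0035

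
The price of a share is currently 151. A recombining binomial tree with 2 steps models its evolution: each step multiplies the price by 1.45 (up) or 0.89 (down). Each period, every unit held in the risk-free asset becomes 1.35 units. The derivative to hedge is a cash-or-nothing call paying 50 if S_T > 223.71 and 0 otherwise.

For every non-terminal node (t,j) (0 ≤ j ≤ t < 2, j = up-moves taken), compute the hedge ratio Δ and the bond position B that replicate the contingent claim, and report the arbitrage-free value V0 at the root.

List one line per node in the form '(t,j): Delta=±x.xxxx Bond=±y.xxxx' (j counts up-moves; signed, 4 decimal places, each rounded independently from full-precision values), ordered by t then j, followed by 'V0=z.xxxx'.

No-arbitrage ⇒ martingale measure with p* = (R−d)/(u−d) = 0.8214.
Terminal payoffs: V(2,0)=0.0000, V(2,1)=0.0000, V(2,2)=50.0000
Node (1,0) S=134.3900: V=(p*·0.0000+(1−p*)·0.0000)/1.35=0.0000; Δ=(0.0000−0.0000)/(194.8655−119.6071)=0.0000; B=V−Δ·S=0.0000
Node (1,1) S=218.9500: V=(p*·50.0000+(1−p*)·0.0000)/1.35=30.4233; Δ=(50.0000−0.0000)/(317.4775−194.8655)=0.4078; B=V−Δ·S=-58.8624
Node (0,0) S=151.0000: V=(p*·30.4233+(1−p*)·0.0000)/1.35=18.5115; Δ=(30.4233−0.0000)/(218.9500−134.3900)=0.3598; B=V−Δ·S=-35.8158
Check: Δ(0,0)·S0 + B(0,0) = 18.5115 = V0.

(0,0): Delta=0.3598 Bond=-35.8158
(1,0): Delta=0.0000 Bond=0.0000
(1,1): Delta=0.4078 Bond=-58.8624
V0=18.5115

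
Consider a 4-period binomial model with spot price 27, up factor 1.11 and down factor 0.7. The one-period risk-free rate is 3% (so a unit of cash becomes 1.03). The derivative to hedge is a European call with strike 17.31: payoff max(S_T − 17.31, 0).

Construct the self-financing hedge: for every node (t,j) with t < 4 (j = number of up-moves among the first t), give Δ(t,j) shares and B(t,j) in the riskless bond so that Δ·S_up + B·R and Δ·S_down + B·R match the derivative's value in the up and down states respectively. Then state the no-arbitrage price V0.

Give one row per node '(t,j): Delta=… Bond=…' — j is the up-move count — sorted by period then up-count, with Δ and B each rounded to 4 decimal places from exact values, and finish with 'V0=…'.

Risk-neutral probability p* = (R−d)/(u−d) = (1.03−0.7)/(1.11−0.7) = 0.8049.
Payoff layer (t=4): V(4,0)=0.0000, V(4,1)=0.0000, V(4,2)=0.0000, V(4,3)=8.5382, V(4,4)=23.6779
  t=3,j=0: stock 9.2610 → up 10.2797 (V=0.0000), down 6.4827 (V=0.0000). Price 0.0000; hedge Δ=0.0000, bond B=0.0000.
  t=3,j=1: stock 14.6853 → up 16.3007 (V=0.0000), down 10.2797 (V=0.0000). Price 0.0000; hedge Δ=0.0000, bond B=0.0000.
  t=3,j=2: stock 23.2867 → up 25.8482 (V=8.5382), down 16.3007 (V=0.0000). Price 6.6721; hedge Δ=0.8943, bond B=-14.1529.
  t=3,j=3: stock 36.9260 → up 40.9879 (V=23.6779), down 25.8482 (V=8.5382). Price 20.1202; hedge Δ=1.0000, bond B=-16.8058.
  t=2,j=0: stock 13.2300 → up 14.6853 (V=0.0000), down 9.2610 (V=0.0000). Price 0.0000; hedge Δ=0.0000, bond B=0.0000.
  t=2,j=1: stock 20.9790 → up 23.2867 (V=6.6721), down 14.6853 (V=0.0000). Price 5.2138; hedge Δ=0.7757, bond B=-11.0596.
  t=2,j=2: stock 33.2667 → up 36.9260 (V=20.1202), down 23.2867 (V=6.6721). Price 16.9866; hedge Δ=0.9860, bond B=-15.8138.
  t=1,j=0: stock 18.9000 → up 20.9790 (V=5.2138), down 13.2300 (V=0.0000). Price 4.0742; hedge Δ=0.6728, bond B=-8.6423.
  t=1,j=1: stock 29.9700 → up 33.2667 (V=16.9866), down 20.9790 (V=5.2138). Price 14.2616; hedge Δ=0.9581, bond B=-14.4525.
  t=0,j=0: stock 27.0000 → up 29.9700 (V=14.2616), down 18.9000 (V=4.0742). Price 11.9163; hedge Δ=0.9203, bond B=-12.9309.
Each (Δ,B) replicates both successor values, so the strategy is self-financing and V0 is arbitrage-free.

(0,0): Delta=0.9203 Bond=-12.9309
(1,0): Delta=0.6728 Bond=-8.6423
(1,1): Delta=0.9581 Bond=-14.4525
(2,0): Delta=0.0000 Bond=0.0000
(2,1): Delta=0.7757 Bond=-11.0596
(2,2): Delta=0.9860 Bond=-15.8138
(3,0): Delta=0.0000 Bond=0.0000
(3,1): Delta=0.0000 Bond=0.0000
(3,2): Delta=0.8943 Bond=-14.1529
(3,3): Delta=1.0000 Bond=-16.8058
V0=11.9163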